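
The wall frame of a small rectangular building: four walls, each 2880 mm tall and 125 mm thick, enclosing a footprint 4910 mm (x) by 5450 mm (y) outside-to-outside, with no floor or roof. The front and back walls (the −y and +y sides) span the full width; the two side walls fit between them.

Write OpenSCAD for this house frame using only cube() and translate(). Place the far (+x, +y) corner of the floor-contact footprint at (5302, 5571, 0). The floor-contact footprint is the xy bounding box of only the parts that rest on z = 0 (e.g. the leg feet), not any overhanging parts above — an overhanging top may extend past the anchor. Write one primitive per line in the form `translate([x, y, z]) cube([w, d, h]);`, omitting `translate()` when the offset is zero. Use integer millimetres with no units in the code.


translate([392, 121, 0]) cube([4910, 125, 2880]);
translate([392, 5446, 0]) cube([4910, 125, 2880]);
translate([392, 246, 0]) cube([125, 5200, 2880]);
translate([5177, 246, 0]) cube([125, 5200, 2880]);


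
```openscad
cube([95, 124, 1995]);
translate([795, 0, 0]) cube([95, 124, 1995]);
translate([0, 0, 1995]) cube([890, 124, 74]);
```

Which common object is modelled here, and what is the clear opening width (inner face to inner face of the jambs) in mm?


A door frame. The clear opening width is 700 mm.

Two 1995 mm tall posts with a header on top — a door frame. The left jamb is 95 mm wide at x = 0; the right jamb starts at x = 795. The clear opening is 795 − 95 = 700 mm.


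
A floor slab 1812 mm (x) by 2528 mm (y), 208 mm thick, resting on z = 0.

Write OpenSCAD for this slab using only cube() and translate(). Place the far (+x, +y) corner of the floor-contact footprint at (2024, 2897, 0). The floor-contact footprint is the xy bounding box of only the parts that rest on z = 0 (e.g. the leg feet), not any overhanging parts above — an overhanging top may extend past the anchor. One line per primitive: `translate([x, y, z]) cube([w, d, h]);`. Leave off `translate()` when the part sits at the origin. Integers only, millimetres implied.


translate([212, 369, 0]) cube([1812, 2528, 208]);


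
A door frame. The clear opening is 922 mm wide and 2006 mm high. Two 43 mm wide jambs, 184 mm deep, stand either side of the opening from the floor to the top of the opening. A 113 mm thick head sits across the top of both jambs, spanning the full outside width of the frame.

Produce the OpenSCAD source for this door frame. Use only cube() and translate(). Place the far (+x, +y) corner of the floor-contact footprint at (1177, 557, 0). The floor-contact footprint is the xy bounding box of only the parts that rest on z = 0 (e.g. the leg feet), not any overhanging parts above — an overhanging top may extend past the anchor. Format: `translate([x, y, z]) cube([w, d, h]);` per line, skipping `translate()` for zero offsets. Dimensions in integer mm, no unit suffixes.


translate([169, 373, 0]) cube([43, 184, 2006]);
translate([1134, 373, 0]) cube([43, 184, 2006]);
translate([169, 373, 2006]) cube([1008, 184, 113]);


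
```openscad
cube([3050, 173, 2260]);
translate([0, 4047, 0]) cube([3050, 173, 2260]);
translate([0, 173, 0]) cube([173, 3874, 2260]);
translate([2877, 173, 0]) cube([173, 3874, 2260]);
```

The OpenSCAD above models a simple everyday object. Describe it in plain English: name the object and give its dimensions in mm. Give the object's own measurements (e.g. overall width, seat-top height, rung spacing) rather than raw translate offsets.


The wall frame of a small rectangular building: four walls, each 2260 mm tall and 173 mm thick, enclosing a footprint 3050 mm (x) by 4220 mm (y) outside-to-outside, with no floor or roof. The front and back walls (the −y and +y sides) span the full width; the two side walls fit between them.


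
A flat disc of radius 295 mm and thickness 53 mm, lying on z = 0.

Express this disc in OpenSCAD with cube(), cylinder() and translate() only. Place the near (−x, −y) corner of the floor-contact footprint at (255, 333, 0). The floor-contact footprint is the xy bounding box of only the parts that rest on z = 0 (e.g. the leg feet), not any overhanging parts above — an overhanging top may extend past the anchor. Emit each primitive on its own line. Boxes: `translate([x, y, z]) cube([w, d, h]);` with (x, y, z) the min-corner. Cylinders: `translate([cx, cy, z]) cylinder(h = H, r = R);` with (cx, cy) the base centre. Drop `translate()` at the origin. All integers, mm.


translate([550, 628, 0]) cylinder(h = 53, r = 295);


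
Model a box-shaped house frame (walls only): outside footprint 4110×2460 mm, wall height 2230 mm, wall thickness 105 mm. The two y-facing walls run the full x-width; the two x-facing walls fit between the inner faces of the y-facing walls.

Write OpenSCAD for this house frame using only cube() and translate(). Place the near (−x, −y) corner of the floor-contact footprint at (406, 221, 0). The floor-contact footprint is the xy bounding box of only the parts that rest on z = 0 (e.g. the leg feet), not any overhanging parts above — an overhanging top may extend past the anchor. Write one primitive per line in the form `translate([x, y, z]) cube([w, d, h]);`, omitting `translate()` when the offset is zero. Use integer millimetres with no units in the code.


translate([406, 221, 0]) cube([4110, 105, 2230]);
translate([406, 2576, 0]) cube([4110, 105, 2230]);
translate([406, 326, 0]) cube([105, 2250, 2230]);
translate([4411, 326, 0]) cube([105, 2250, 2230]);


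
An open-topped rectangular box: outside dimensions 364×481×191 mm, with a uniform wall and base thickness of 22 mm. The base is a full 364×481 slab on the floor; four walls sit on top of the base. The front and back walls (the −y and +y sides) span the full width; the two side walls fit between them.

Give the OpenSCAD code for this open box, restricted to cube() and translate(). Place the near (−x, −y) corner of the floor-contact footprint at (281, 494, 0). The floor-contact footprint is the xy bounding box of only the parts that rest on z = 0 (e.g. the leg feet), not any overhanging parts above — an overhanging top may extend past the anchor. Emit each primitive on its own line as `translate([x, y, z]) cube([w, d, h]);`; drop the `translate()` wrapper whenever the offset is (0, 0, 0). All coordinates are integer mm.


translate([281, 494, 0]) cube([364, 481, 22]);
translate([281, 494, 22]) cube([364, 22, 169]);
translate([281, 953, 22]) cube([364, 22, 169]);
translate([281, 516, 22]) cube([22, 437, 169]);
translate([623, 516, 22]) cube([22, 437, 169]);


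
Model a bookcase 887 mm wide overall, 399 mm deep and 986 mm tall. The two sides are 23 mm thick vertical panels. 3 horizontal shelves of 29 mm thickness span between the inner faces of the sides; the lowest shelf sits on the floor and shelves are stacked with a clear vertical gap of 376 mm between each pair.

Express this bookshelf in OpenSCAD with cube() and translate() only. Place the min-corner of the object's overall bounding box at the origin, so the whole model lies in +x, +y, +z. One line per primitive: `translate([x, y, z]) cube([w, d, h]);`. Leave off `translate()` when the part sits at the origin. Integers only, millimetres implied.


cube([23, 399, 986]);
translate([864, 0, 0]) cube([23, 399, 986]);
translate([23, 0, 0]) cube([841, 399, 29]);
translate([23, 0, 405]) cube([841, 399, 29]);
translate([23, 0, 810]) cube([841, 399, 29]);


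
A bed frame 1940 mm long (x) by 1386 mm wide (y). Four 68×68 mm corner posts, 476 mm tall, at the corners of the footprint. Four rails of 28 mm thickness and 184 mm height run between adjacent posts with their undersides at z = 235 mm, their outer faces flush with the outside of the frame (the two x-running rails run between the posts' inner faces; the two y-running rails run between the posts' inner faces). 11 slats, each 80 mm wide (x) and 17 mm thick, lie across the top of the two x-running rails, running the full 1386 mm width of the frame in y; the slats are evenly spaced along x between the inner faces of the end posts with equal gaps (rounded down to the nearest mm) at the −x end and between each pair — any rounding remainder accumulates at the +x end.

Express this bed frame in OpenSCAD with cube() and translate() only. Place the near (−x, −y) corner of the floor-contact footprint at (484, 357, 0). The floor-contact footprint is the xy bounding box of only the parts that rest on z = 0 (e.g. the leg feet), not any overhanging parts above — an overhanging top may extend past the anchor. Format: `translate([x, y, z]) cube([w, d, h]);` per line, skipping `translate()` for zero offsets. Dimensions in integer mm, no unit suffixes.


translate([484, 357, 0]) cube([68, 68, 476]);
translate([484, 1675, 0]) cube([68, 68, 476]);
translate([2356, 357, 0]) cube([68, 68, 476]);
translate([2356, 1675, 0]) cube([68, 68, 476]);
translate([552, 357, 235]) cube([1804, 28, 184]);
translate([552, 1715, 235]) cube([1804, 28, 184]);
translate([484, 425, 235]) cube([28, 1250, 184]);
translate([2396, 425, 235]) cube([28, 1250, 184]);
translate([629, 357, 419]) cube([80, 1386, 17]);
translate([786, 357, 419]) cube([80, 1386, 17]);
translate([943, 357, 419]) cube([80, 1386, 17]);
translate([1100, 357, 419]) cube([80, 1386, 17]);
translate([1257, 357, 419]) cube([80, 1386, 17]);
translate([1414, 357, 419]) cube([80, 1386, 17]);
translate([1571, 357, 419]) cube([80, 1386, 17]);
translate([1728, 357, 419]) cube([80, 1386, 17]);
translate([1885, 357, 419]) cube([80, 1386, 17]);
translate([2042, 357, 419]) cube([80, 1386, 17]);
translate([2199, 357, 419]) cube([80, 1386, 17]);


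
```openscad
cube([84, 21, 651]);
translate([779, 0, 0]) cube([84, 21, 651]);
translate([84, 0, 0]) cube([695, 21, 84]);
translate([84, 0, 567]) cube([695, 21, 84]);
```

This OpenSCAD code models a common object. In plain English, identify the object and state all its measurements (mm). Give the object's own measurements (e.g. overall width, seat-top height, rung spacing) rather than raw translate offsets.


A rectangular picture frame lying in the x–z plane (depth along y). The opening is 695 mm wide (x) by 483 mm tall (z), surrounded by a border 84 mm wide on all four sides. The frame is 21 mm deep and is made of two full-height vertical stiles with two horizontal rails fitted between them.


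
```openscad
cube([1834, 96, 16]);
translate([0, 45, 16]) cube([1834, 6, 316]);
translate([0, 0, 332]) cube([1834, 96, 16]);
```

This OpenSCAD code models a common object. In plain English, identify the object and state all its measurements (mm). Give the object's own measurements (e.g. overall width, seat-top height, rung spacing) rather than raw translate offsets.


An I-beam lying along x, 1834 mm long. Overall section height 348 mm. Two flanges 96 mm wide (y) and 16 mm thick, one on the floor and one at the top; a web 6 mm thick runs between them, centred on the flange width.


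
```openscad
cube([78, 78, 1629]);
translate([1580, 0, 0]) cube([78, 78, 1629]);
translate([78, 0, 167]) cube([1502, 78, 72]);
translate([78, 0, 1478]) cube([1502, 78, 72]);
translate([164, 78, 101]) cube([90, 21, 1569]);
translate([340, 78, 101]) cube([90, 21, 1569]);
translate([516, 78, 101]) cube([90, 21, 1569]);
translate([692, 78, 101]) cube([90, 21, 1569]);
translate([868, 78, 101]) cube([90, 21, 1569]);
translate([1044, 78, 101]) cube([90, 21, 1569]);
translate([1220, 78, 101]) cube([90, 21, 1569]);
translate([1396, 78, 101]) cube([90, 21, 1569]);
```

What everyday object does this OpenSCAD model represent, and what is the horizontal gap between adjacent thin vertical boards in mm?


A fence section. The picket gap is 86 mm.

Two posts, two rails, 8 pickets — a fence section. Span 1502 mm holds 8 pickets of 90 mm with 9 equal gaps: ⌊(1502 − 8·90) / 9⌋ = 86 mm.


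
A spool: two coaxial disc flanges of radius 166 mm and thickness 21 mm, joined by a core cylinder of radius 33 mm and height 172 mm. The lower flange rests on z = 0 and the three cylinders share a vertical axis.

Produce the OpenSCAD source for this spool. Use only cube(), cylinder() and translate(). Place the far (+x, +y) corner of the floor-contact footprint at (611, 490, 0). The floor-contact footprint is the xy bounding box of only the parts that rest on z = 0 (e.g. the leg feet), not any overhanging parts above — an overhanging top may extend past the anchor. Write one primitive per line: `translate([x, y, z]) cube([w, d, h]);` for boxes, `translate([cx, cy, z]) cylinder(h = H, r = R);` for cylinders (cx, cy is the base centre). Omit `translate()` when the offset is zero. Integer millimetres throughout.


translate([445, 324, 0]) cylinder(h = 21, r = 166);
translate([445, 324, 21]) cylinder(h = 172, r = 33);
translate([445, 324, 193]) cylinder(h = 21, r = 166);


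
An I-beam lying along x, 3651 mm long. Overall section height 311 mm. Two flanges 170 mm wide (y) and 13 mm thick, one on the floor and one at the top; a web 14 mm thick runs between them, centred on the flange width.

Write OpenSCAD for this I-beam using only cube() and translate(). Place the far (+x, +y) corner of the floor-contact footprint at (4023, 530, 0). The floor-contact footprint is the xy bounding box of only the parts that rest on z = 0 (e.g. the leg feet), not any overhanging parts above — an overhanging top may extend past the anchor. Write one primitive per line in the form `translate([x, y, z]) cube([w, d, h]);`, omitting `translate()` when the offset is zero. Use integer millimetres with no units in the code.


translate([372, 360, 0]) cube([3651, 170, 13]);
translate([372, 438, 13]) cube([3651, 14, 285]);
translate([372, 360, 298]) cube([3651, 170, 13]);


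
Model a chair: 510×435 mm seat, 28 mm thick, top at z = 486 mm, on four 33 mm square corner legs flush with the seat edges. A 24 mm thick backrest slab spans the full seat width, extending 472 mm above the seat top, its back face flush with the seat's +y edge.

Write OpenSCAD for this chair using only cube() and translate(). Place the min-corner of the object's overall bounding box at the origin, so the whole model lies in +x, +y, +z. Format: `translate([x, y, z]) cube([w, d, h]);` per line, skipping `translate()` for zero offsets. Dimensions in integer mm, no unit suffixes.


// leg_h = 486 - 28 = 458
translate([0, 0, 458]) cube([510, 435, 28]);
cube([33, 33, 458]);
translate([477, 0, 0]) cube([33, 33, 458]);
translate([0, 402, 0]) cube([33, 33, 458]);
translate([477, 402, 0]) cube([33, 33, 458]);
translate([0, 411, 486]) cube([510, 24, 472]);


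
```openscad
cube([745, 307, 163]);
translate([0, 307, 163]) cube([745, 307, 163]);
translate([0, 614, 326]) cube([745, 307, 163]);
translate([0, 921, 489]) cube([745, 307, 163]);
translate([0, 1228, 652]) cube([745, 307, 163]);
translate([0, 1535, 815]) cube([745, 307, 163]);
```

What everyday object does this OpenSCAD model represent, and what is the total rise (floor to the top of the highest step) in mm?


A staircase. The total rise is 978 mm.

6 identical blocks, each offset up and back from the previous — a staircase. Each step is 163 mm tall and there are 6 of them, so the total rise is 6 × 163 = 978 mm.


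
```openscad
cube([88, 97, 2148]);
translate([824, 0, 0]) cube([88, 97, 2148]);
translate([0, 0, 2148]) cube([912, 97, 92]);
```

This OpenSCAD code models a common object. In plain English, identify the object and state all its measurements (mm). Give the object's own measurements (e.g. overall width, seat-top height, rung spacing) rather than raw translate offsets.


A door frame. The clear opening is 736 mm wide and 2148 mm high. Two 88 mm wide jambs, 97 mm deep, stand either side of the opening from the floor to the top of the opening. A 92 mm thick head sits across the top of both jambs, spanning the full outside width of the frame.


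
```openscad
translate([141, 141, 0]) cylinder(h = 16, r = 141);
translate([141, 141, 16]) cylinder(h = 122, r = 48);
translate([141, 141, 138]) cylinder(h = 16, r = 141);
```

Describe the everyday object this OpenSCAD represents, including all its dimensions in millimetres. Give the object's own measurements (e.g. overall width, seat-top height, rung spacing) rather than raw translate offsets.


A spool: two coaxial disc flanges of radius 141 mm and thickness 16 mm, joined by a core cylinder of radius 48 mm and height 122 mm. The lower flange rests on z = 0 and the three cylinders share a vertical axis.


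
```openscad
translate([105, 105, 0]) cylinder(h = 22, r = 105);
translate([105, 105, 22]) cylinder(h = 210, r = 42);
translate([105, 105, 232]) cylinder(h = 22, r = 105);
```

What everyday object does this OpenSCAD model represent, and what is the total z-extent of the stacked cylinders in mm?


A spool. The overall height is 254 mm.

Three coaxial cylinders, large–small–large — a spool. Two 22 mm flanges and a 210 mm core give 22 + 210 + 22 = 254 mm.


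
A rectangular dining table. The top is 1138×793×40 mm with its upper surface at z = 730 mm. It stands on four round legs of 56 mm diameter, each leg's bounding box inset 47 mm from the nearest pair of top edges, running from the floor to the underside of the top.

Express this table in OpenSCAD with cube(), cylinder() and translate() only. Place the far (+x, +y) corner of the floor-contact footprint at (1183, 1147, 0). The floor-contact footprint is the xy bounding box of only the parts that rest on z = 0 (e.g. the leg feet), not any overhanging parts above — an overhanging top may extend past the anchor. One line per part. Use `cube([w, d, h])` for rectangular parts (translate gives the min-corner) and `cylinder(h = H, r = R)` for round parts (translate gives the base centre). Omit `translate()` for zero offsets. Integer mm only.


translate([92, 401, 690]) cube([1138, 793, 40]);
translate([167, 476, 0]) cylinder(h = 690, r = 28);
translate([1155, 476, 0]) cylinder(h = 690, r = 28);
translate([167, 1119, 0]) cylinder(h = 690, r = 28);
translate([1155, 1119, 0]) cylinder(h = 690, r = 28);


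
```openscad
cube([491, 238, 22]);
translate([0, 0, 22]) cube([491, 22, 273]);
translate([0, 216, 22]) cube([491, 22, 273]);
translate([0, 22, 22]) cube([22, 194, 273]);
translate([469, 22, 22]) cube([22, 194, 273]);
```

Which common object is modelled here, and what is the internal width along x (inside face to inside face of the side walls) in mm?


An open box. The internal width is 447 mm.

A 491×238 base slab with four walls standing on it — an open box. The base is 491 mm wide and the walls are 22 mm thick, so the internal width is 491 − 2 × 22 = 447 mm.


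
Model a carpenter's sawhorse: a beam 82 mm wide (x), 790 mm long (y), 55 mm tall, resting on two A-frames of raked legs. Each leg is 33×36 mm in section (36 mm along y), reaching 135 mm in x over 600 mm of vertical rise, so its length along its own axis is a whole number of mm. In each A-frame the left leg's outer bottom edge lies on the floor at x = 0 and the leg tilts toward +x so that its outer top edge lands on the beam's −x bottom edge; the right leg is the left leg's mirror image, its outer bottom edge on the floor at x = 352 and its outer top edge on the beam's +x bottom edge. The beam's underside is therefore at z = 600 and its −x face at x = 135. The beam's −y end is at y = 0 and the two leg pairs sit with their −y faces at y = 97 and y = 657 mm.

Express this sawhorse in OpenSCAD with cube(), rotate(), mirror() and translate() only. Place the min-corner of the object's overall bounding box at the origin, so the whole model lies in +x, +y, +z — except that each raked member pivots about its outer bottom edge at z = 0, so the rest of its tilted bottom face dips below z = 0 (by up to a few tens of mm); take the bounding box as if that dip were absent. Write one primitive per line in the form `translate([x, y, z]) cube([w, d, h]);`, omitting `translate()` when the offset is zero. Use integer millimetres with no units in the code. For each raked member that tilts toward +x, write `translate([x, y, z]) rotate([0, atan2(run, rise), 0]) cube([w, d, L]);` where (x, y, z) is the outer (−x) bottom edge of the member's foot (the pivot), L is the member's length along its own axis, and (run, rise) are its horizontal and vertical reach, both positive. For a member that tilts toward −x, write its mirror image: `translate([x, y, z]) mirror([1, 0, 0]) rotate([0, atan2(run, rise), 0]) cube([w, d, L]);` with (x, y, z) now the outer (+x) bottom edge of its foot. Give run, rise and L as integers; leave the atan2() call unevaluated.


translate([135, 0, 600]) cube([82, 790, 55]);
translate([0, 97, 0]) rotate([0, atan2(135, 600), 0]) cube([33, 36, 615]);
translate([352, 97, 0]) mirror([1, 0, 0]) rotate([0, atan2(135, 600), 0]) cube([33, 36, 615]);
translate([0, 657, 0]) rotate([0, atan2(135, 600), 0]) cube([33, 36, 615]);
translate([352, 657, 0]) mirror([1, 0, 0]) rotate([0, atan2(135, 600), 0]) cube([33, 36, 615]);


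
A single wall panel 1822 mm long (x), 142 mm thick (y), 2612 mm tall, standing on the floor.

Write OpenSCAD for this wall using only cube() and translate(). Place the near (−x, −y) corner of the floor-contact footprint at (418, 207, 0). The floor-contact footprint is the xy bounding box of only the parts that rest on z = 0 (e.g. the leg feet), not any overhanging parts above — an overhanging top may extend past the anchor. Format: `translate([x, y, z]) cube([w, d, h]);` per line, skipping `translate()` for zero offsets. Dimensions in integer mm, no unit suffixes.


translate([418, 207, 0]) cube([1822, 142, 2612]);


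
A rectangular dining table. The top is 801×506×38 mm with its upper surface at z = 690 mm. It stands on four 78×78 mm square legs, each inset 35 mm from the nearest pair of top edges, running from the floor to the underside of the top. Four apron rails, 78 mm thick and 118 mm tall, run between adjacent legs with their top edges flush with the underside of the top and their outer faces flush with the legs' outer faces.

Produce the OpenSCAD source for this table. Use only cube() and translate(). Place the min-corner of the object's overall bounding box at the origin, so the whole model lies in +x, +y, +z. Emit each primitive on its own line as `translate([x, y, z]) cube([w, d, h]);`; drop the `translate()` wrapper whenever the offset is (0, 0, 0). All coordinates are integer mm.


// leg_h = 690 - 38 = 652
// apron z = 652 - 118 = 534
translate([0, 0, 652]) cube([801, 506, 38]);
translate([35, 35, 0]) cube([78, 78, 652]);
translate([688, 35, 0]) cube([78, 78, 652]);
translate([35, 393, 0]) cube([78, 78, 652]);
translate([688, 393, 0]) cube([78, 78, 652]);
translate([113, 35, 534]) cube([575, 78, 118]);
translate([113, 393, 534]) cube([575, 78, 118]);
translate([35, 113, 534]) cube([78, 280, 118]);
translate([688, 113, 534]) cube([78, 280, 118]);


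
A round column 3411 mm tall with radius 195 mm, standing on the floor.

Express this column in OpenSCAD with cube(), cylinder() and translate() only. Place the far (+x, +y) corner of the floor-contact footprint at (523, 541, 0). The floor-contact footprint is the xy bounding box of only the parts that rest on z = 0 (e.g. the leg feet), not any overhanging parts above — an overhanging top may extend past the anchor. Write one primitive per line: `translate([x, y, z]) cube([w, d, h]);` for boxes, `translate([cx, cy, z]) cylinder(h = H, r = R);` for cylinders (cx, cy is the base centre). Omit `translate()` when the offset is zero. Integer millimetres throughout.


translate([328, 346, 0]) cylinder(h = 3411, r = 195);


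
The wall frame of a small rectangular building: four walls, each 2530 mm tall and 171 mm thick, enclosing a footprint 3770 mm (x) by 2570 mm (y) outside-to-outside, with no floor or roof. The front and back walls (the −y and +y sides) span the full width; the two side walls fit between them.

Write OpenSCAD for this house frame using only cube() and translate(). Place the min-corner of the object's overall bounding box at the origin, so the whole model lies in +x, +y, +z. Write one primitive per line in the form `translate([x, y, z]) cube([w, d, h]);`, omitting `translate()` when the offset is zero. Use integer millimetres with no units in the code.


cube([3770, 171, 2530]);
translate([0, 2399, 0]) cube([3770, 171, 2530]);
translate([0, 171, 0]) cube([171, 2228, 2530]);
translate([3599, 171, 0]) cube([171, 2228, 2530]);


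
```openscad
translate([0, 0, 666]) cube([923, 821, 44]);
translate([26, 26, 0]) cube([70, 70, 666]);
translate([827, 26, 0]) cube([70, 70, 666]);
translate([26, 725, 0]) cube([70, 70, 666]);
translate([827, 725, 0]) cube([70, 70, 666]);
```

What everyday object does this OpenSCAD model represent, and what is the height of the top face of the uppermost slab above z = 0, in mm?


A table. The table height is 710 mm.

A 923×821×44 slab sits at z = 666 on four 70 mm square posts — a table. The top surface is at 666 + 44 = 710 mm.


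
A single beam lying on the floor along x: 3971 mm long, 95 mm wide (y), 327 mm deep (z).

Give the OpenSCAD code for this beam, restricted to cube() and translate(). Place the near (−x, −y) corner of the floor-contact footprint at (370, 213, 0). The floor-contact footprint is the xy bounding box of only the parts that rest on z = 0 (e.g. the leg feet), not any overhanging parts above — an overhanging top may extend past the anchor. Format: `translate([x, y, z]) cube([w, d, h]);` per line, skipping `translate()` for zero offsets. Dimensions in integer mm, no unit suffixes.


translate([370, 213, 0]) cube([3971, 95, 327]);


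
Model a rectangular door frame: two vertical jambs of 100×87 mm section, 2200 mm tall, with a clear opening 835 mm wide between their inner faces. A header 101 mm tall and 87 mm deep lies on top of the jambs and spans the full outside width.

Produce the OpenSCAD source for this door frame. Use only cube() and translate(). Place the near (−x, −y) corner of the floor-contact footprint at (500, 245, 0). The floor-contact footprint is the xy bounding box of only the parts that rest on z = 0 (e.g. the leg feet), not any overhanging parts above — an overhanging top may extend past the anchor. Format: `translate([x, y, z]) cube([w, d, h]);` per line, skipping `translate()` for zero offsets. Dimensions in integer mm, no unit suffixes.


translate([500, 245, 0]) cube([100, 87, 2200]);
translate([1435, 245, 0]) cube([100, 87, 2200]);
translate([500, 245, 2200]) cube([1035, 87, 101]);


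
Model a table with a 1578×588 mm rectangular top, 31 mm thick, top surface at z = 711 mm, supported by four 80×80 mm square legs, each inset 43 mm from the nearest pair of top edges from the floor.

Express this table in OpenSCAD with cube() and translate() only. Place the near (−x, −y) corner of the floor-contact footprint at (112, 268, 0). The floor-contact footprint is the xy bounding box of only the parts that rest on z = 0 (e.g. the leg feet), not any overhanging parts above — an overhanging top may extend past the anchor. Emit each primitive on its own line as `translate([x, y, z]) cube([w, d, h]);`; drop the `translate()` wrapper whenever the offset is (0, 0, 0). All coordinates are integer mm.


translate([69, 225, 680]) cube([1578, 588, 31]);
translate([112, 268, 0]) cube([80, 80, 680]);
translate([1524, 268, 0]) cube([80, 80, 680]);
translate([112, 690, 0]) cube([80, 80, 680]);
translate([1524, 690, 0]) cube([80, 80, 680]);


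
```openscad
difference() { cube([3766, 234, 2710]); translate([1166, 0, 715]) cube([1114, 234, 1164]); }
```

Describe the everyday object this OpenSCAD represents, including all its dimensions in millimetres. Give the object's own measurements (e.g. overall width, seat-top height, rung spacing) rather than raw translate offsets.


A wall 3766 mm long (x), 234 mm thick (y), 2710 mm tall, with a rectangular window opening cut through it. The opening is 1114 mm wide and 1164 mm tall; its sill is at z = 715 mm and its near (−x) edge is 1166 mm from the wall's −x end. The opening passes through the full wall thickness.


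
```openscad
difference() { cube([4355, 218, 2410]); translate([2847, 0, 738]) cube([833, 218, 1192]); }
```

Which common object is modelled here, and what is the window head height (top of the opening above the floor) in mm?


A wall with a window opening. The window head height is 1930 mm.

A wall with a rectangular opening subtracted — a window. Sill at z = 738, opening 1192 mm tall, so the head is at 738 + 1192 = 1930 mm.


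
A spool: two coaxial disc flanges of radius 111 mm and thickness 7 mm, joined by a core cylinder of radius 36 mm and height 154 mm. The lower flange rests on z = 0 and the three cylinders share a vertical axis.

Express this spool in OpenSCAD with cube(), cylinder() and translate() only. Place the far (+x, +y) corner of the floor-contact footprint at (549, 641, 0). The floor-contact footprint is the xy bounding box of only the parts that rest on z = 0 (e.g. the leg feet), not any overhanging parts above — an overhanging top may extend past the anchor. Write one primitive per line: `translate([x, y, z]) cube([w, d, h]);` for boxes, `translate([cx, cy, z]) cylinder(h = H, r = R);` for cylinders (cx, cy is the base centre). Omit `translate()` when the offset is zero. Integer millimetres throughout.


translate([438, 530, 0]) cylinder(h = 7, r = 111);
translate([438, 530, 7]) cylinder(h = 154, r = 36);
translate([438, 530, 161]) cylinder(h = 7, r = 111);


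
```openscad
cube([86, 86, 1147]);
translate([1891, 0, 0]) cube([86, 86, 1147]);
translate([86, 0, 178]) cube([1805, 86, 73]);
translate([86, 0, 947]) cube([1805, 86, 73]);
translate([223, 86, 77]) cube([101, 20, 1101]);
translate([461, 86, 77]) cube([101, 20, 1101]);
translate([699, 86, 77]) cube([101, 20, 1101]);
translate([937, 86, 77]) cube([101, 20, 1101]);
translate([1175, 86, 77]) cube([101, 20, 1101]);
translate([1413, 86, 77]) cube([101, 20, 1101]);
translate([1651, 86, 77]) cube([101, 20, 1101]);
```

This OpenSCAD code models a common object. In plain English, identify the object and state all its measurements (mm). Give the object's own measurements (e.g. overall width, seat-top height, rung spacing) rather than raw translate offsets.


A fence section. Two 86×86 mm posts, 1147 mm tall, stand on the floor with a clear span of 1805 mm between their inner faces. Two horizontal rails of 86×73 mm section span the gap between the posts with their undersides at z = 178 mm and z = 947 mm, flush with the posts' −y face. 7 pickets, each 101 mm wide, 20 mm thick and 1101 mm tall, are fixed to the +y face of the rails with their bottoms at z = 77 mm, spaced across the span with a 137 mm gap after the −x post and between neighbouring pickets, with 139 mm left before the +x post.


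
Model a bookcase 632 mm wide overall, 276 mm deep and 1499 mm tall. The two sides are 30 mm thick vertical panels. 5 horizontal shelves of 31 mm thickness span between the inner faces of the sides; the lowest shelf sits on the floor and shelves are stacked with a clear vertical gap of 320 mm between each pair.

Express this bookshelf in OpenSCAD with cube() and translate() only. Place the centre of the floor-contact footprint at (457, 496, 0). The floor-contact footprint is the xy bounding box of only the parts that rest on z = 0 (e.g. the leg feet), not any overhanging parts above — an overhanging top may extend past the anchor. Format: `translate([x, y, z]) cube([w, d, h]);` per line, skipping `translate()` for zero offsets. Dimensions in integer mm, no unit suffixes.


translate([141, 358, 0]) cube([30, 276, 1499]);
translate([743, 358, 0]) cube([30, 276, 1499]);
translate([171, 358, 0]) cube([572, 276, 31]);
translate([171, 358, 351]) cube([572, 276, 31]);
translate([171, 358, 702]) cube([572, 276, 31]);
translate([171, 358, 1053]) cube([572, 276, 31]);
translate([171, 358, 1404]) cube([572, 276, 31]);


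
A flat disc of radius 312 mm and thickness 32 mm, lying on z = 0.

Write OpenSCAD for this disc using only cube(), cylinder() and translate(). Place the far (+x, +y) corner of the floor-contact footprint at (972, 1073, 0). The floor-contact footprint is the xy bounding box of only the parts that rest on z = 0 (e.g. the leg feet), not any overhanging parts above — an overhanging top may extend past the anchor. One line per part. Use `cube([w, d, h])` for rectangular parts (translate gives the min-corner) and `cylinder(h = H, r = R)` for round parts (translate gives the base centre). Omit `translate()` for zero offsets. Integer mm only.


translate([660, 761, 0]) cylinder(h = 32, r = 312);


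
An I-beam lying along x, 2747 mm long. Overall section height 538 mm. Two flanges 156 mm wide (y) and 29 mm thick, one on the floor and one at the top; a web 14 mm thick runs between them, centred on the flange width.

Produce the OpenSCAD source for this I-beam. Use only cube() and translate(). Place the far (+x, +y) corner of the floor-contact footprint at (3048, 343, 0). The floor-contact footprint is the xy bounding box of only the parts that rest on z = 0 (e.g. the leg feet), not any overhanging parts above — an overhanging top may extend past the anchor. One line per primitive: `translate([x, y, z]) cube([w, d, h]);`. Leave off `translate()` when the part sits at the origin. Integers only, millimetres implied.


translate([301, 187, 0]) cube([2747, 156, 29]);
translate([301, 258, 29]) cube([2747, 14, 480]);
translate([301, 187, 509]) cube([2747, 156, 29]);


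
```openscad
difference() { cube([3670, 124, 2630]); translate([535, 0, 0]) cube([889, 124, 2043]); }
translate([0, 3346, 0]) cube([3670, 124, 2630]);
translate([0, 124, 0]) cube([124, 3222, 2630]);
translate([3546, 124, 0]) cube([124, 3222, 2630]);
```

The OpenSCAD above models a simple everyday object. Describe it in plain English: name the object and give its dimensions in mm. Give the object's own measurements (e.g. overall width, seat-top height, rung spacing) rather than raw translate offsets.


A single room: four walls, each 2630 mm tall and 124 mm thick, enclosing an outside footprint 3670×3470 mm (x × y), no floor or roof. The front and back walls (−y and +y sides) run the full x-width; the side walls fit between their inner faces. A door opening 889 mm wide and 2043 mm tall is cut through the front wall from the floor up, its −x edge 535 mm from the wall's −x end.


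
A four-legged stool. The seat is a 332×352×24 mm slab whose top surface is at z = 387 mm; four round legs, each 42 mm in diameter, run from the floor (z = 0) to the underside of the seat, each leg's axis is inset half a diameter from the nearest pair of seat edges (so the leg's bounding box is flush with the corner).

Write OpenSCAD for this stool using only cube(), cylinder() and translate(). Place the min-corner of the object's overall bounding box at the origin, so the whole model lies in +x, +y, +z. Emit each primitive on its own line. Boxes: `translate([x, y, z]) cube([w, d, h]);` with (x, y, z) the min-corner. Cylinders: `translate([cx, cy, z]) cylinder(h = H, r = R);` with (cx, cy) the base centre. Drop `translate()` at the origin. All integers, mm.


translate([0, 0, 363]) cube([332, 352, 24]);
translate([21, 21, 0]) cylinder(h = 363, r = 21);
translate([311, 21, 0]) cylinder(h = 363, r = 21);
translate([21, 331, 0]) cylinder(h = 363, r = 21);
translate([311, 331, 0]) cylinder(h = 363, r = 21);


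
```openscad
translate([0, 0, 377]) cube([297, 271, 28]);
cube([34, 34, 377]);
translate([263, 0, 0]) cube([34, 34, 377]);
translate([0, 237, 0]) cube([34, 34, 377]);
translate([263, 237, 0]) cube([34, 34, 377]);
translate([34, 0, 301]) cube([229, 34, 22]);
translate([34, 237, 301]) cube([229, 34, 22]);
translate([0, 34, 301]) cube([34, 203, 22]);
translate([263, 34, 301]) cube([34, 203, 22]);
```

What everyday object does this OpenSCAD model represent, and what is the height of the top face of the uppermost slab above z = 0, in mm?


A stool. The seat height is 405 mm.

A 297×271×28 slab at z = 377 on four corner posts — a stool. The seat top is 377 + 28 = 405 mm.


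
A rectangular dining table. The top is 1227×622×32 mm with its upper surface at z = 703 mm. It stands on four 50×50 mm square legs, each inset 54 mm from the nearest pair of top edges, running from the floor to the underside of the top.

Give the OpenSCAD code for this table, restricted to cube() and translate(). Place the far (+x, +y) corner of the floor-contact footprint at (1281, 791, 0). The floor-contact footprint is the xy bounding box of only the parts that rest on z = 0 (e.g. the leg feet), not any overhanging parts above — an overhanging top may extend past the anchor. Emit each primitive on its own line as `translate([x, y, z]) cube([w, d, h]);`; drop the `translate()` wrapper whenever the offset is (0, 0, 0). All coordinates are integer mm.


translate([108, 223, 671]) cube([1227, 622, 32]);
translate([162, 277, 0]) cube([50, 50, 671]);
translate([1231, 277, 0]) cube([50, 50, 671]);
translate([162, 741, 0]) cube([50, 50, 671]);
translate([1231, 741, 0]) cube([50, 50, 671]);


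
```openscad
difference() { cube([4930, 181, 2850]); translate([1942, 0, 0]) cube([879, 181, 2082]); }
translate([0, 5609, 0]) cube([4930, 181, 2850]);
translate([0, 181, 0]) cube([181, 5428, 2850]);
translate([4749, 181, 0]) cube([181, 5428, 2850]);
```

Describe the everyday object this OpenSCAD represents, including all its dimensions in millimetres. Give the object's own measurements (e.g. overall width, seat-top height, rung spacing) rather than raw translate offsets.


A single room: four walls, each 2850 mm tall and 181 mm thick, enclosing an outside footprint 4930×5790 mm (x × y), no floor or roof. The front and back walls (−y and +y sides) run the full x-width; the side walls fit between their inner faces. A door opening 879 mm wide and 2082 mm tall is cut through the front wall from the floor up, its −x edge 1942 mm from the wall's −x end.


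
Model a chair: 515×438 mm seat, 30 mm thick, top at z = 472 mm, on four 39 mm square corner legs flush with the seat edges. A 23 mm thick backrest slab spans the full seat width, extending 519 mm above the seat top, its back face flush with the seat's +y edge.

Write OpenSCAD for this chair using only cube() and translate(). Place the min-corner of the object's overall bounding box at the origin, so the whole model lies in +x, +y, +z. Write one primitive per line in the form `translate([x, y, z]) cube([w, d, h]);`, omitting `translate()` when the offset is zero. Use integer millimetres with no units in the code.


translate([0, 0, 442]) cube([515, 438, 30]);
cube([39, 39, 442]);
translate([476, 0, 0]) cube([39, 39, 442]);
translate([0, 399, 0]) cube([39, 39, 442]);
translate([476, 399, 0]) cube([39, 39, 442]);
translate([0, 415, 472]) cube([515, 23, 519]);


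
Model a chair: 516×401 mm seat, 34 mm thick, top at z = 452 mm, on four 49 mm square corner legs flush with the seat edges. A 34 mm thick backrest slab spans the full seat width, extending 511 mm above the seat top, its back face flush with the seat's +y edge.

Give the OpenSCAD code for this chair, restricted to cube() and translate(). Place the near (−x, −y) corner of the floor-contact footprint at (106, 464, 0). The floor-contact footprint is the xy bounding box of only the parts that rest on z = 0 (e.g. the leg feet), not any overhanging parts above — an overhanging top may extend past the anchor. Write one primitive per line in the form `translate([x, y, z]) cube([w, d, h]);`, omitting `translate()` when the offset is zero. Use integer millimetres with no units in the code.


// leg_h = 452 - 34 = 418
translate([106, 464, 418]) cube([516, 401, 34]);
translate([106, 464, 0]) cube([49, 49, 418]);
translate([573, 464, 0]) cube([49, 49, 418]);
translate([106, 816, 0]) cube([49, 49, 418]);
translate([573, 816, 0]) cube([49, 49, 418]);
translate([106, 831, 452]) cube([516, 34, 511]);


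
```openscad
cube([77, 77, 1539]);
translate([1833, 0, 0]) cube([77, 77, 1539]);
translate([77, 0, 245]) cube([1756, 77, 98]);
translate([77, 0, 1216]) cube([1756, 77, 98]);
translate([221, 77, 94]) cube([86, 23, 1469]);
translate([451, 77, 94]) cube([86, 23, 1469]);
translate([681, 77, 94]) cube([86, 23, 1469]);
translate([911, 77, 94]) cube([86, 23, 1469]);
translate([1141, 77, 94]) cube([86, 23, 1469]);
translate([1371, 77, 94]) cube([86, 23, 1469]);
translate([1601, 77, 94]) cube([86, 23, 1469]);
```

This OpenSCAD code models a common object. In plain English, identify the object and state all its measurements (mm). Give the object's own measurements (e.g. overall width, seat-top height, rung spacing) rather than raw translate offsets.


A fence section. Two 77×77 mm posts, 1539 mm tall, stand on the floor with a clear span of 1756 mm between their inner faces. Two horizontal rails of 77×98 mm section span the gap between the posts with their undersides at z = 245 mm and z = 1216 mm, flush with the posts' −y face. 7 pickets, each 86 mm wide, 23 mm thick and 1469 mm tall, are fixed to the +y face of the rails with their bottoms at z = 94 mm, spaced across the span with a 144 mm gap after the −x post and between neighbouring pickets, with 146 mm left before the +x post.
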